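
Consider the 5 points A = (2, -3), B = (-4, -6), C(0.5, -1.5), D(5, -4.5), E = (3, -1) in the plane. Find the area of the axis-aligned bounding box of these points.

45

x ranges over [-4, 5], width 9.
y ranges over [-6, -1], height 5.
Area = 9 × 5 = 45.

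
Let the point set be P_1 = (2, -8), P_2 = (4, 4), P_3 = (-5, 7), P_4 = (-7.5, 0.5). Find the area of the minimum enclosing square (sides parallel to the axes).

225

The bounding box has width 11.5 and height 15.
An axis-aligned square enclosing the set must have side ≥ max(width, height).
So the minimum side is max(11.5, 15) = 15.
Area = 15² = 225.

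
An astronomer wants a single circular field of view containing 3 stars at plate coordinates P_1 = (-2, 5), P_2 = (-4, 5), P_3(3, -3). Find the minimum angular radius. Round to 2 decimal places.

Side lengths²: P_1P_2² = 4, P_1P_3² = 89, P_2P_3² = 113.
Since P_2P_3² = 113 ≥ 89 + 4 = 93, the angle opposite P_2P_3 is not acute, so the smallest enclosing circle has P_2P_3 as diameter.
Centre = midpoint of P_2P_3 = (-0.5, 1), r² = 113/4 = 28.25.
r = √(28.25) ≈ 5.32.

5.32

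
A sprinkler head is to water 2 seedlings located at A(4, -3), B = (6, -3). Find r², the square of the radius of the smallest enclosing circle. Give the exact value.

1

The smallest circle enclosing two points has them as diameter endpoints.
Centre = midpoint = (5, -3); r² = |AB|²/4 = 4/4 = 1.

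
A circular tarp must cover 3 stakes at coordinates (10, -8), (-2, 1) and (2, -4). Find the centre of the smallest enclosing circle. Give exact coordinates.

Call the three points A, B, C in the order given.
Side lengths²: AB² = 225, AC² = 80, BC² = 41.
Since AB² = 225 ≥ 80 + 41 = 121, the angle opposite AB is not acute, so the smallest enclosing circle has AB as diameter.
Centre = midpoint of AB = (4, -3.5), r² = 225/4 = 56.25.
Centre = (4, -3.5).

(4, -3.5)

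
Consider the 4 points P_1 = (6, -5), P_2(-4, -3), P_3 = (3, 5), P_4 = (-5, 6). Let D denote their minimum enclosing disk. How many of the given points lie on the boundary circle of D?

The minimum enclosing circle of a finite set is fixed by two of the points (as a diameter) or three (as a circumcircle).
The farthest pair is P_1–P_4 with squared distance 242. The circle on this segment as diameter has centre (0.5, 0.5) and r² = 242/4 = 60.5.
Check P_2: distance² to centre = 32.5 ≤ 60.5, so it lies inside.
All remaining points lie in this disk, and no smaller disk contains both endpoints, so this is the minimum enclosing circle.
The points at distance exactly r from the centre are P_1, P_4 — 2 points.

2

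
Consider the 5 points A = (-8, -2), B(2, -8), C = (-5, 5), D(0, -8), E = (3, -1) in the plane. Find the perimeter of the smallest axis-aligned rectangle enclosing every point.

48

Width = max x − min x = 3 − (-8) = 11.
Height = max y − min y = 5 − (-8) = 13.
Perimeter = 2(11 + 13) = 48.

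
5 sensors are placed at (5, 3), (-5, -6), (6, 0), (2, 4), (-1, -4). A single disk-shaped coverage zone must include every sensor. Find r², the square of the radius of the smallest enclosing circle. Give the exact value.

45.25

The farthest pair is (5, 3)–(-5, -6) with squared distance 181. The circle on this segment as diameter has centre (0, -1.5) and r² = 181/4 = 45.25.
Check (6, 0): distance² to centre = 38.25 ≤ 45.25, so it lies inside.
All remaining points lie in this disk, and no smaller disk contains both endpoints, so this is the minimum enclosing circle.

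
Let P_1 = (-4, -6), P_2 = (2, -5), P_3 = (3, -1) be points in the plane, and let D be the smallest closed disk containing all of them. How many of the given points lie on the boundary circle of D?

Side lengths²: P_1P_2² = 37, P_1P_3² = 74, P_2P_3² = 17.
Since P_1P_3² = 74 ≥ 37 + 17 = 54, the angle opposite P_1P_3 is not acute, so the smallest enclosing circle has P_1P_3 as diameter.
Centre = midpoint of P_1P_3 = (-0.5, -3.5), r² = 74/4 = 18.5.
The points at distance exactly r from the centre are P_1, P_3 — 2 points.

2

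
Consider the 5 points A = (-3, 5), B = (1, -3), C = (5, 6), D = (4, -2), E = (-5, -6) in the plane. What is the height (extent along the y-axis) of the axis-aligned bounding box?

max y = 6, min y = -6, so height = 12.

12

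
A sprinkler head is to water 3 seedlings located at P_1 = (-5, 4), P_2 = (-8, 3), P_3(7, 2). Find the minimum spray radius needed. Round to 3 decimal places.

7.517

Side lengths²: P_1P_2² = 10, P_1P_3² = 148, P_2P_3² = 226.
Since P_2P_3² = 226 ≥ 148 + 10 = 158, the angle opposite P_2P_3 is not acute, so the smallest enclosing circle has P_2P_3 as diameter.
Centre = midpoint of P_2P_3 = (-0.5, 2.5), r² = 226/4 = 56.5.
r = √(56.5) ≈ 7.517.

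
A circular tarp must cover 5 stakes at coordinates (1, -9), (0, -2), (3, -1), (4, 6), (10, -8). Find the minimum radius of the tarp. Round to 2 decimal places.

7.99

The minimum enclosing circle is determined by three boundary points: (1, -9), (4, 6), (10, -8).
Their circumcentre is (105/22, -43/22) with r² = 15457/242.
The farthest remaining point (0, -2) is at distance² 5513/242 ≤ 15457/242.
r = √(15457/242) ≈ 7.99.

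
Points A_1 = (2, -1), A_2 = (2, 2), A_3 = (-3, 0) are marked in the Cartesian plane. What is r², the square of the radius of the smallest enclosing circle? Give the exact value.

Side lengths²: A_1A_2² = 9, A_1A_3² = 26, A_2A_3² = 29.
Since A_2A_3² = 29 < 26 + 9 = 35, the triangle is acute, so the smallest enclosing circle is the circumcircle.
Circumcentre = (-0.3, 0.5), r² = 7.54.

7.54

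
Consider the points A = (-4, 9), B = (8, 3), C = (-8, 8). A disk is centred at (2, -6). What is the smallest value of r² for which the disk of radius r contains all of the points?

The required radius is the distance from (2, -6) to the farthest point.
Squared distances: 261, 117, 296.
Maximum is 296, attained at C.

296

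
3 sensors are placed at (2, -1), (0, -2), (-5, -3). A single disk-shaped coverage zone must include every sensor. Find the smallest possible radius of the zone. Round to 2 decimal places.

Call the three points A, B, C in the order given.
Side lengths²: AB² = 5, AC² = 53, BC² = 26.
Since AC² = 53 ≥ 26 + 5 = 31, the angle opposite AC is not acute, so the smallest enclosing circle has AC as diameter.
Centre = midpoint of AC = (-1.5, -2), r² = 53/4 = 13.25.
r = √(13.25) ≈ 3.64.

3.64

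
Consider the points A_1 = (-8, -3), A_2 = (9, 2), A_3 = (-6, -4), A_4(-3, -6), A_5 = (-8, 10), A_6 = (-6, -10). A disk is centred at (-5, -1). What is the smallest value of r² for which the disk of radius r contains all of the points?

The required radius is the distance from (-5, -1) to the farthest point.
Squared distances: 13, 205, 10, 29, 130, 82.
Maximum is 205, attained at A_2.

205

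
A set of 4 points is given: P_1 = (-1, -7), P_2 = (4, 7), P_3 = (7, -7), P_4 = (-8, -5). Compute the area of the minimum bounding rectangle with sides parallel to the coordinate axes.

x ranges over [-8, 7], width 15.
y ranges over [-7, 7], height 14.
Area = 15 × 14 = 210.

210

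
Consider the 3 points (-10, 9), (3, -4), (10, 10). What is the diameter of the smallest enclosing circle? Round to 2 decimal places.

21.11

Call the three points A, B, C in the order given.
Side lengths²: AB² = 338, AC² = 401, BC² = 245.
Since AC² = 401 < 338 + 245 = 583, the triangle is acute, so the smallest enclosing circle is the circumcircle.
Circumcentre = (1/6, 37/6), r² = 2005/18.
Diameter = 2r = 2√(2005/18) ≈ 21.11.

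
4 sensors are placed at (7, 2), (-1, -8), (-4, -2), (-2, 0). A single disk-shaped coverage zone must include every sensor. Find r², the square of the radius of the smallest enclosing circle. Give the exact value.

A smallest enclosing disk is always determined by at most three of the input points on its boundary.
The minimum enclosing circle is determined by three boundary points: (7, 2), (-1, -8), (-4, -2).
Their circumcentre is (63/26, -33/13) with r² = 28085/676.
The farthest remaining point (-2, 0) is at distance² 17581/676 ≤ 28085/676.

28085/676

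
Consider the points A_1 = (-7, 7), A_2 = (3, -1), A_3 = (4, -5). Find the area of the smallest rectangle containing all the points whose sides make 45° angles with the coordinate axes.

In coordinates u = x + y, v = x − y the rectangle is axis-aligned; the map (x,y)→(u,v) scales areas by 2.
u-values: 0, 2, -1; range = 2 − (-1) = 3.
v-values: -14, 4, 9; range = 9 − (-14) = 23.
Area = (3 × 23) / 2 = 34.5.

34.5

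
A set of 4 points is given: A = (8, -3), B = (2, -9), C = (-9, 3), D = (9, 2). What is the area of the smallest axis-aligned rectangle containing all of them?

216

x ranges over [-9, 9], width 18.
y ranges over [-9, 3], height 12.
Area = 18 × 12 = 216.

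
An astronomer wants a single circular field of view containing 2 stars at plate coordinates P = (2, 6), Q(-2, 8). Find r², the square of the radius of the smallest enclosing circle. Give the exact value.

5

The smallest circle enclosing two points has them as diameter endpoints.
Centre = midpoint = (0, 7); r² = |PQ|²/4 = 20/4 = 5.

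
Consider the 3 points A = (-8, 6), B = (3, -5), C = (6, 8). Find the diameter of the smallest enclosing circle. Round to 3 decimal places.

Side lengths²: AB² = 242, AC² = 200, BC² = 178.
Since AB² = 242 < 200 + 178 = 378, the triangle is acute, so the smallest enclosing circle is the circumcircle.
Circumcentre = (-0.375, 2.625), r² = 69.53125.
Diameter = 2r = 2√(69.53125) ≈ 16.677.

16.677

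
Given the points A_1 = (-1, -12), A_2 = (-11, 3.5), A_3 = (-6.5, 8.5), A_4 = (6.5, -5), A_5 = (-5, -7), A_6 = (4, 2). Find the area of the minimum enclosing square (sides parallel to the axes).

The bounding box has width 17.5 and height 20.5.
An axis-aligned square enclosing the set must have side ≥ max(width, height).
So the minimum side is max(17.5, 20.5) = 20.5.
Area = 20.5² = 420.25.

420.25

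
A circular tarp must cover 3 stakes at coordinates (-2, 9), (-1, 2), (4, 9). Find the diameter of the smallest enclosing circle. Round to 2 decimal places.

8.69

Call the three points A, B, C in the order given.
Side lengths²: AB² = 50, AC² = 36, BC² = 74.
Since BC² = 74 < 50 + 36 = 86, the triangle is acute, so the smallest enclosing circle is the circumcircle.
Circumcentre = (1, 41/7), r² = 925/49.
Diameter = 2r = 2√(925/49) ≈ 8.69.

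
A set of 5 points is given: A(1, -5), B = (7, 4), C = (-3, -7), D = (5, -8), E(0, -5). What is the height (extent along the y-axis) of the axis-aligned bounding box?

max y = 4, min y = -8, so height = 12.

12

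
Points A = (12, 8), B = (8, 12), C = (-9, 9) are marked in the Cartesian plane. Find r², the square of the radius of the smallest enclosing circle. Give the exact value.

Side lengths²: AB² = 32, AC² = 442, BC² = 298.
Since AC² = 442 ≥ 298 + 32 = 330, the angle opposite AC is not acute, so the smallest enclosing circle has AC as diameter.
Centre = midpoint of AC = (1.5, 8.5), r² = 442/4 = 110.5.

110.5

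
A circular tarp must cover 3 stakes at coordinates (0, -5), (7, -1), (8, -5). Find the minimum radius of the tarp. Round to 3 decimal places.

Call the three points A, B, C in the order given.
Side lengths²: AB² = 65, AC² = 64, BC² = 17.
Since AB² = 65 < 64 + 17 = 81, the triangle is acute, so the smallest enclosing circle is the circumcircle.
Circumcentre = (4, -3.875), r² = 17.265625.
r = √(17.265625) ≈ 4.155.

4.155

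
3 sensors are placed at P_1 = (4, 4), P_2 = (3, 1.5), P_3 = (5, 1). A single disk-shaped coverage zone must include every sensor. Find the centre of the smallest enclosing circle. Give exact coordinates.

(189/44, 107/44)

Side lengths²: P_1P_2² = 7.25, P_1P_3² = 10, P_2P_3² = 4.25.
Since P_1P_3² = 10 < 7.25 + 4.25 = 11.5, the triangle is acute, so the smallest enclosing circle is the circumcircle.
Circumcentre = (189/44, 107/44), r² = 2465/968.
Centre = (189/44, 107/44).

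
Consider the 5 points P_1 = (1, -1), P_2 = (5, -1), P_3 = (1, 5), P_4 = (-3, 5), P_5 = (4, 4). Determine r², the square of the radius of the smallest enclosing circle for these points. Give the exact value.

25

By Welzl's lemma the MEC is supported by two points (diametrically opposite) or three points (on a circumcircle).
The farthest pair is P_2–P_4 with squared distance 100. The circle on this segment as diameter has centre (1, 2) and r² = 100/4 = 25.
Check P_1: distance² to centre = 9 ≤ 25, so it lies inside.
All remaining points lie in this disk, and no smaller disk contains both endpoints, so this is the minimum enclosing circle.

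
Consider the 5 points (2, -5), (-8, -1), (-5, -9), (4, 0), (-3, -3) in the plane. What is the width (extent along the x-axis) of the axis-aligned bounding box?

12

max x = 4, min x = -8, so width = 12.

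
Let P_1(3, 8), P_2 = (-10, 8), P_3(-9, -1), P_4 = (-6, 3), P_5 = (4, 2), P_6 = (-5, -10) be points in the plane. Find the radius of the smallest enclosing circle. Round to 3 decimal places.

A smallest enclosing disk is always determined by at most three of the input points on its boundary.
The minimum enclosing circle is determined by three boundary points: P_1, P_2, P_6.
Their circumcentre is (-3.5, 1/9) with r² = 33853/324.
The farthest remaining point P_5 is at distance² 19381/324 ≤ 33853/324.
r = √(33853/324) ≈ 10.222.

10.222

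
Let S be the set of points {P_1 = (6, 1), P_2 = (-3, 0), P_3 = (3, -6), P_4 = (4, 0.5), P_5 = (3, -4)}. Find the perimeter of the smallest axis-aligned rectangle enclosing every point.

32

Width = max x − min x = 6 − (-3) = 9.
Height = max y − min y = 1 − (-6) = 7.
Perimeter = 2(9 + 7) = 32.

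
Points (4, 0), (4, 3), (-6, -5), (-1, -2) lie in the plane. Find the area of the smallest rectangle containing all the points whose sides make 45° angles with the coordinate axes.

45

In coordinates u = x + y, v = x − y the rectangle is axis-aligned; the map (x,y)→(u,v) scales areas by 2.
u-values: 4, 7, -11, -3; range = 7 − (-11) = 18.
v-values: 4, 1, -1, 1; range = 4 − (-1) = 5.
Area = (18 × 5) / 2 = 45.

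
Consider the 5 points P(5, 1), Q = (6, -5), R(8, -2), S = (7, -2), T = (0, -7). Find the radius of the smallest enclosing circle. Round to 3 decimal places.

4.841

A smallest enclosing disk is always determined by at most three of the input points on its boundary.
The minimum enclosing circle is determined by three boundary points: P, R, T.
Their circumcentre is (89/26, -93/26) with r² = 7921/338.
The farthest remaining point S is at distance² 5165/338 ≤ 7921/338.
r = √(7921/338) ≈ 4.841.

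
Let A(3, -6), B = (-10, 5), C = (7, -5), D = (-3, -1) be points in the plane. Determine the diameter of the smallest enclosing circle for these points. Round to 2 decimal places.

The minimum enclosing circle of a finite set is fixed by two of the points (as a diameter) or three (as a circumcircle).
The farthest pair is B–C with squared distance 389. The circle on this segment as diameter has centre (-1.5, 0) and r² = 389/4 = 97.25.
Check A: distance² to centre = 56.25 ≤ 97.25, so it lies inside.
All remaining points lie in this disk, and no smaller disk contains both endpoints, so this is the minimum enclosing circle.
Diameter = 2r = 2√(97.25) ≈ 19.72.

19.72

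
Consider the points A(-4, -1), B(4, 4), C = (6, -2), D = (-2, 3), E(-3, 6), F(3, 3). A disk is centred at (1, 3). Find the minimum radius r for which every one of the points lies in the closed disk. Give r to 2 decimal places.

7.07

The required radius is the distance from (1, 3) to the farthest point.
Squared distances: 41, 10, 50, 9, 25, 4.
Maximum is 50, attained at C.
r = √50 ≈ 7.07.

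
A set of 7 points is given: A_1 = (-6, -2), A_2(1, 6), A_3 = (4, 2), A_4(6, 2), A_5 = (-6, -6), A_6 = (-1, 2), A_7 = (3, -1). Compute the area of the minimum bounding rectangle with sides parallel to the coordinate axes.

144

x ranges over [-6, 6], width 12.
y ranges over [-6, 6], height 12.
Area = 12 × 12 = 144.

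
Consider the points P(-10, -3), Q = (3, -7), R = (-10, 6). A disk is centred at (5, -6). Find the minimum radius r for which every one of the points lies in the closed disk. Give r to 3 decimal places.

19.209

The required radius is the distance from (5, -6) to the farthest point.
Squared distances: 234, 5, 369.
Maximum is 369, attained at R.
r = √369 ≈ 19.209.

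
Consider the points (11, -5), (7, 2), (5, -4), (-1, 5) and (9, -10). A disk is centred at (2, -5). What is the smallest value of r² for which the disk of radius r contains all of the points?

The required radius is the distance from (2, -5) to the farthest point.
Squared distances: 81, 74, 10, 109, 74.
Maximum is 109, attained at (-1, 5).

109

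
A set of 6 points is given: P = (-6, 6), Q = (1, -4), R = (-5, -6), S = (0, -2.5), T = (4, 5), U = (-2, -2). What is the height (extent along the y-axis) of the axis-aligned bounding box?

max y = 6, min y = -6, so height = 12.

12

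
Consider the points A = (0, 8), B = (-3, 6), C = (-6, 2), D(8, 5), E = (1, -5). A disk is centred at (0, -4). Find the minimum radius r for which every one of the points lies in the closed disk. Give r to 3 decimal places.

The required radius is the distance from (0, -4) to the farthest point.
Squared distances: 144, 109, 72, 145, 2.
Maximum is 145, attained at D.
r = √145 ≈ 12.042.

12.042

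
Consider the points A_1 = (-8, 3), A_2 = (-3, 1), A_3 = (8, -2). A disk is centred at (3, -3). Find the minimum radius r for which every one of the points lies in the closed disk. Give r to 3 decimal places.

The required radius is the distance from (3, -3) to the farthest point.
Squared distances: 157, 52, 26.
Maximum is 157, attained at A_1.
r = √157 ≈ 12.530.

12.530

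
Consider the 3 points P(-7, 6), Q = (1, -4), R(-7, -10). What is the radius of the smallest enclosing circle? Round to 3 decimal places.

Side lengths²: PQ² = 164, PR² = 256, QR² = 100.
Since PR² = 256 < 164 + 100 = 264, the triangle is acute, so the smallest enclosing circle is the circumcircle.
Circumcentre = (-6.75, -2), r² = 64.0625.
r = √(64.0625) ≈ 8.004.

8.004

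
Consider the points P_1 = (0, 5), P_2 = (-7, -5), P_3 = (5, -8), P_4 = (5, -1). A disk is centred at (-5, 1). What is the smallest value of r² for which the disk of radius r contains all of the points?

181

The required radius is the distance from (-5, 1) to the farthest point.
Squared distances: 41, 40, 181, 104.
Maximum is 181, attained at P_3.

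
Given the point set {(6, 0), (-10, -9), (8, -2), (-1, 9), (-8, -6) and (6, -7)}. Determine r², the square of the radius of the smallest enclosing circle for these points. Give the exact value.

By Welzl's lemma the MEC is supported by two points (diametrically opposite) or three points (on a circumcircle).
The minimum enclosing circle is determined by three boundary points: (-10, -9), (8, -2), (-1, 9).
Their circumcentre is (-149/58, -85/58) with r² = 188365/1682.
The farthest remaining point (6, -7) is at distance² 175025/1682 ≤ 188365/1682.

188365/1682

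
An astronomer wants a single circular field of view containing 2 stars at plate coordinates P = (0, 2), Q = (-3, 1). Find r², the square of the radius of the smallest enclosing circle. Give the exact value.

2.5

The smallest circle enclosing two points has them as diameter endpoints.
Centre = midpoint = (-1.5, 1.5); r² = |PQ|²/4 = 10/4 = 2.5.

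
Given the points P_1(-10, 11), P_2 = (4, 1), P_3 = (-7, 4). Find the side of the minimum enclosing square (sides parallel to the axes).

The bounding box has width 14 and height 10.
An axis-aligned square enclosing the set must have side ≥ max(width, height).
So the minimum side is max(14, 10) = 14.

14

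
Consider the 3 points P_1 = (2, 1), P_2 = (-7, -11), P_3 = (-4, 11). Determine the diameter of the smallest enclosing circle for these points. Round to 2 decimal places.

Side lengths²: P_1P_2² = 225, P_1P_3² = 136, P_2P_3² = 493.
Since P_2P_3² = 493 ≥ 225 + 136 = 361, the angle opposite P_2P_3 is not acute, so the smallest enclosing circle has P_2P_3 as diameter.
Centre = midpoint of P_2P_3 = (-5.5, 0), r² = 493/4 = 123.25.
Diameter = 2r = 2√(123.25) ≈ 22.20.

22.20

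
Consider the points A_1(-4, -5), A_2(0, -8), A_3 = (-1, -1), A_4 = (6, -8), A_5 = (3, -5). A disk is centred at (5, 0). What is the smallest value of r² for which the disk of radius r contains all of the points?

106

The required radius is the distance from (5, 0) to the farthest point.
Squared distances: 106, 89, 37, 65, 29.
Maximum is 106, attained at A_1.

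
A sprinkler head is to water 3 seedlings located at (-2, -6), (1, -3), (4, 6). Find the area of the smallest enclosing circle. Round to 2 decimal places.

141.37

Call the three points A, B, C in the order given.
Side lengths²: AB² = 18, AC² = 180, BC² = 90.
Since AC² = 180 ≥ 90 + 18 = 108, the angle opposite AC is not acute, so the smallest enclosing circle has AC as diameter.
Centre = midpoint of AC = (1, 0), r² = 180/4 = 45.
Area = π·r² = π·45 ≈ 141.37.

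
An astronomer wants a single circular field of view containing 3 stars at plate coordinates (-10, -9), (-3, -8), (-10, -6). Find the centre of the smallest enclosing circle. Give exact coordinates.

Call the three points A, B, C in the order given.
Side lengths²: AB² = 50, AC² = 9, BC² = 53.
Since BC² = 53 < 50 + 9 = 59, the triangle is acute, so the smallest enclosing circle is the circumcircle.
Circumcentre = (-93/14, -7.5), r² = 1325/98.
Centre = (-93/14, -7.5).

(-93/14, -7.5)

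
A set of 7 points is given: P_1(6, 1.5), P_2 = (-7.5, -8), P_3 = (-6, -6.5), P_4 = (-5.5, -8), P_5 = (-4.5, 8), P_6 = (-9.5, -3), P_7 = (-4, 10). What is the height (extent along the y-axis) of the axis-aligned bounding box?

max y = 10, min y = -8, so height = 18.

18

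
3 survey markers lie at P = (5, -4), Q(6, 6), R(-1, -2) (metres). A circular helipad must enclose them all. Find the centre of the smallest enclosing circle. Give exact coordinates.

(211/62, 75/62)

Side lengths²: PQ² = 101, PR² = 40, QR² = 113.
Since QR² = 113 < 101 + 40 = 141, the triangle is acute, so the smallest enclosing circle is the circumcircle.
Circumcentre = (211/62, 75/62), r² = 57065/1922.
Centre = (211/62, 75/62).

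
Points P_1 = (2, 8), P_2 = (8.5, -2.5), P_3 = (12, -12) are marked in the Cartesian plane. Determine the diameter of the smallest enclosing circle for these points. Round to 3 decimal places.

Side lengths²: P_1P_2² = 152.5, P_1P_3² = 500, P_2P_3² = 102.5.
Since P_1P_3² = 500 ≥ 152.5 + 102.5 = 255, the angle opposite P_1P_3 is not acute, so the smallest enclosing circle has P_1P_3 as diameter.
Centre = midpoint of P_1P_3 = (7, -2), r² = 500/4 = 125.
Diameter = 2r = 2√125 ≈ 22.361.

22.361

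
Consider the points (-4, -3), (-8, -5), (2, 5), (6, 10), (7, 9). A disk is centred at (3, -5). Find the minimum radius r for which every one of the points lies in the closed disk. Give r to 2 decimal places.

The required radius is the distance from (3, -5) to the farthest point.
Squared distances: 53, 121, 101, 234, 212.
Maximum is 234, attained at (6, 10).
r = √234 ≈ 15.30.

15.30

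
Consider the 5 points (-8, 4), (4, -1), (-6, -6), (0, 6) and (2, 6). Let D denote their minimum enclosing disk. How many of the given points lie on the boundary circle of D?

By Welzl's lemma the MEC is supported by two points (diametrically opposite) or three points (on a circumcircle).
The farthest pair is (-6, -6)–(2, 6) with squared distance 208. The circle on this segment as diameter has centre (-2, 0) and r² = 208/4 = 52.
Check (-8, 4): distance² to centre = 52 ≤ 52, so it lies inside.
All remaining points lie in this disk, and no smaller disk contains both endpoints, so this is the minimum enclosing circle.
The points at distance exactly r from the centre are (-8, 4), (-6, -6), (2, 6) — 3 points.

3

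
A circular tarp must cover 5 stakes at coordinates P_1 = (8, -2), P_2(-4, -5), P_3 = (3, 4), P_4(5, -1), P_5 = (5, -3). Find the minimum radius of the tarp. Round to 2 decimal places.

6.33

By Welzl's lemma the MEC is supported by two points (diametrically opposite) or three points (on a circumcircle).
The minimum enclosing circle is determined by three boundary points: P_1, P_2, P_3.
Their circumcentre is (97/58, -127/58) with r² = 67405/1682.
The farthest remaining point P_4 is at distance² 21005/1682 ≤ 67405/1682.
r = √(67405/1682) ≈ 6.33.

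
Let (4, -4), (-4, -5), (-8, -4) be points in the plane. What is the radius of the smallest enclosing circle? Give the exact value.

Call the three points A, B, C in the order given.
Side lengths²: AB² = 65, AC² = 144, BC² = 17.
Since AC² = 144 ≥ 65 + 17 = 82, the angle opposite AC is not acute, so the smallest enclosing circle has AC as diameter.
Centre = midpoint of AC = (-2, -4), r² = 144/4 = 36.
r = √36 = 6.

6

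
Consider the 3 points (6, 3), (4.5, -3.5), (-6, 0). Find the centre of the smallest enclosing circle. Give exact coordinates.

(1/7, 13/14)

Call the three points A, B, C in the order given.
Side lengths²: AB² = 44.5, AC² = 153, BC² = 122.5.
Since AC² = 153 < 122.5 + 44.5 = 167, the triangle is acute, so the smallest enclosing circle is the circumcircle.
Circumcentre = (1/7, 13/14), r² = 7565/196.
Centre = (1/7, 13/14).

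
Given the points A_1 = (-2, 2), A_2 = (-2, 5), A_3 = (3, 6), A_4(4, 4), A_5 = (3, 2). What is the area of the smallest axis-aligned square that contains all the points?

The bounding box has width 6 and height 4.
An axis-aligned square enclosing the set must have side ≥ max(width, height).
So the minimum side is max(6, 4) = 6.
Area = 6² = 36.

36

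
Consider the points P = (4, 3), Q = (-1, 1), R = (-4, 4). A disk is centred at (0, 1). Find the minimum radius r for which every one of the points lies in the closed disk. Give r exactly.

The required radius is the distance from (0, 1) to the farthest point.
Squared distances: 20, 1, 25.
Maximum is 25, attained at R.
r = √25 = 5.

5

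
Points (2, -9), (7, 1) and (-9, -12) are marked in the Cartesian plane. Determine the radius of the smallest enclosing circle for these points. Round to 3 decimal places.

10.308

Call the three points A, B, C in the order given.
Side lengths²: AB² = 125, AC² = 130, BC² = 425.
Since BC² = 425 ≥ 130 + 125 = 255, the angle opposite BC is not acute, so the smallest enclosing circle has BC as diameter.
Centre = midpoint of BC = (-1, -5.5), r² = 425/4 = 106.25.
r = √(106.25) ≈ 10.308.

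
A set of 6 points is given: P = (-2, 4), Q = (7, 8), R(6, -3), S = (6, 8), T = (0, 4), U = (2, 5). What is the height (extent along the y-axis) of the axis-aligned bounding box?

max y = 8, min y = -3, so height = 11.

11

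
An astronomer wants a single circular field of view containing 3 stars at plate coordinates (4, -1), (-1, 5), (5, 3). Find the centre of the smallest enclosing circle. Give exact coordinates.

Call the three points A, B, C in the order given.
Side lengths²: AB² = 61, AC² = 17, BC² = 40.
Since AB² = 61 ≥ 40 + 17 = 57, the angle opposite AB is not acute, so the smallest enclosing circle has AB as diameter.
Centre = midpoint of AB = (1.5, 2), r² = 61/4 = 15.25.
Centre = (1.5, 2).

(1.5, 2)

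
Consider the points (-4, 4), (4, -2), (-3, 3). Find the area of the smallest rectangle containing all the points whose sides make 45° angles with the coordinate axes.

In coordinates u = x + y, v = x − y the rectangle is axis-aligned; the map (x,y)→(u,v) scales areas by 2.
u-values: 0, 2, 0; range = 2 − 0 = 2.
v-values: -8, 6, -6; range = 6 − (-8) = 14.
Area = (2 × 14) / 2 = 14.

14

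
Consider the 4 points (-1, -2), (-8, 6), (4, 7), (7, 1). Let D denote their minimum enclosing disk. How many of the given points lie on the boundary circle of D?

2

The minimum enclosing circle of a finite set is fixed by two of the points (as a diameter) or three (as a circumcircle).
The farthest pair is (-8, 6)–(7, 1) with squared distance 250. The circle on this segment as diameter has centre (-0.5, 3.5) and r² = 250/4 = 62.5.
Check (-1, -2): distance² to centre = 30.5 ≤ 62.5, so it lies inside.
All remaining points lie in this disk, and no smaller disk contains both endpoints, so this is the minimum enclosing circle.
The points at distance exactly r from the centre are (-8, 6), (7, 1) — 2 points.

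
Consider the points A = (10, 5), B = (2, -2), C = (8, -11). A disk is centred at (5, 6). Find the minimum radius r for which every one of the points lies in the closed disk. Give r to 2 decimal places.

17.26

The required radius is the distance from (5, 6) to the farthest point.
Squared distances: 26, 73, 298.
Maximum is 298, attained at C.
r = √298 ≈ 17.26.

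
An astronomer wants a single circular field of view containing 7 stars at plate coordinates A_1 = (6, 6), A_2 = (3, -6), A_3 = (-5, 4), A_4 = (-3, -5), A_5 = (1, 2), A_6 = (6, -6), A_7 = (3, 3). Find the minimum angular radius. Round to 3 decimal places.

By Welzl's lemma the MEC is supported by two points (diametrically opposite) or three points (on a circumcircle).
The minimum enclosing circle is determined by three boundary points: A_1, A_3, A_6.
Their circumcentre is (31/22, 0) with r² = 27625/484.
The farthest remaining point A_4 is at distance² 21509/484 ≤ 27625/484.
r = √(27625/484) ≈ 7.555.

7.555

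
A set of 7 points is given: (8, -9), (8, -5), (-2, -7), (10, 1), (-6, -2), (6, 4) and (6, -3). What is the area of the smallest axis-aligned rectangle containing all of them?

208

x ranges over [-6, 10], width 16.
y ranges over [-9, 4], height 13.
Area = 16 × 13 = 208.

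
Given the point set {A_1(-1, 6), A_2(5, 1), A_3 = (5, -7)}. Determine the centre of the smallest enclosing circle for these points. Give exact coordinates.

Side lengths²: A_1A_2² = 61, A_1A_3² = 205, A_2A_3² = 64.
Since A_1A_3² = 205 ≥ 64 + 61 = 125, the angle opposite A_1A_3 is not acute, so the smallest enclosing circle has A_1A_3 as diameter.
Centre = midpoint of A_1A_3 = (2, -0.5), r² = 205/4 = 51.25.
Centre = (2, -0.5).

(2, -0.5)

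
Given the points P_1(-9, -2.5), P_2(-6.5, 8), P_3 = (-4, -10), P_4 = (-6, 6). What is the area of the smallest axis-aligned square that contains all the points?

The bounding box has width 5 and height 18.
An axis-aligned square enclosing the set must have side ≥ max(width, height).
So the minimum side is max(5, 18) = 18.
Area = 18² = 324.

324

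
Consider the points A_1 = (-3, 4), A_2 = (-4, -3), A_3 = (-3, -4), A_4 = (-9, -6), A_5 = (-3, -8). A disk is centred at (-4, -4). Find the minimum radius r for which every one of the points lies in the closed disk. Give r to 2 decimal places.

8.06

The required radius is the distance from (-4, -4) to the farthest point.
Squared distances: 65, 1, 1, 29, 17.
Maximum is 65, attained at A_1.
r = √65 ≈ 8.06.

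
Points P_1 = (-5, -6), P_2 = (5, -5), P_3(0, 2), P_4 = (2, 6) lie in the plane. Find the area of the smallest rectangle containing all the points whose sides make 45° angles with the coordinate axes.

133

In coordinates u = x + y, v = x − y the rectangle is axis-aligned; the map (x,y)→(u,v) scales areas by 2.
u-values: -11, 0, 2, 8; range = 8 − (-11) = 19.
v-values: 1, 10, -2, -4; range = 10 − (-4) = 14.
Area = (19 × 14) / 2 = 133.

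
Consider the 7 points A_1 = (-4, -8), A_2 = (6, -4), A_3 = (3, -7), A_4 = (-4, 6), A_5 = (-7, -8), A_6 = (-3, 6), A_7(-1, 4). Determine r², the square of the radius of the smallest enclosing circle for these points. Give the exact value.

37925/578

The minimum enclosing circle is determined by three boundary points: A_2, A_4, A_5.
Their circumcentre is (-61/34, -61/34) with r² = 37925/578.
The farthest remaining point A_6 is at distance² 35953/578 ≤ 37925/578.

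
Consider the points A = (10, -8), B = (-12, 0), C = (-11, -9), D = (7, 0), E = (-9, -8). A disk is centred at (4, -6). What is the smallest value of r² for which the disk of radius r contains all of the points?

292

The required radius is the distance from (4, -6) to the farthest point.
Squared distances: 40, 292, 234, 45, 173.
Maximum is 292, attained at B.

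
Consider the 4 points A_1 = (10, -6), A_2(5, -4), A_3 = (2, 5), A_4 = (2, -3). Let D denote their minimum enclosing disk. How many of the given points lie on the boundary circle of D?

2

The minimum enclosing circle of a finite set is fixed by two of the points (as a diameter) or three (as a circumcircle).
The farthest pair is A_1–A_3 with squared distance 185. The circle on this segment as diameter has centre (6, -0.5) and r² = 185/4 = 46.25.
Check A_2: distance² to centre = 13.25 ≤ 46.25, so it lies inside.
All remaining points lie in this disk, and no smaller disk contains both endpoints, so this is the minimum enclosing circle.
The points at distance exactly r from the centre are A_1, A_3 — 2 points.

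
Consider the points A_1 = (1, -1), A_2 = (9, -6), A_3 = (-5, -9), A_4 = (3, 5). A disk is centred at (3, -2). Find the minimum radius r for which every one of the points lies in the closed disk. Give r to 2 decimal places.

The required radius is the distance from (3, -2) to the farthest point.
Squared distances: 5, 52, 113, 49.
Maximum is 113, attained at A_3.
r = √113 ≈ 10.63.

10.63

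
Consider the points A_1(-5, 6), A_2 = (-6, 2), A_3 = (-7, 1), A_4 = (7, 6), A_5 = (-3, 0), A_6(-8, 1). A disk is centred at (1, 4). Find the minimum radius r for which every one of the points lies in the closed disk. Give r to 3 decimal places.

9.487

The required radius is the distance from (1, 4) to the farthest point.
Squared distances: 40, 53, 73, 40, 32, 90.
Maximum is 90, attained at A_6.
r = √90 ≈ 9.487.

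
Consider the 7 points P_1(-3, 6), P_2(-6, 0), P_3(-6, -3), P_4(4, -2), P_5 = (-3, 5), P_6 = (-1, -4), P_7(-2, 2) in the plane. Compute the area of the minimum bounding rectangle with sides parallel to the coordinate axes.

100

x ranges over [-6, 4], width 10.
y ranges over [-4, 6], height 10.
Area = 10 × 10 = 100.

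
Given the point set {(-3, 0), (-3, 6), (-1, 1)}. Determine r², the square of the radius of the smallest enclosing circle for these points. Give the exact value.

Call the three points A, B, C in the order given.
Side lengths²: AB² = 36, AC² = 5, BC² = 29.
Since AB² = 36 ≥ 29 + 5 = 34, the angle opposite AB is not acute, so the smallest enclosing circle has AB as diameter.
Centre = midpoint of AB = (-3, 3), r² = 36/4 = 9.

9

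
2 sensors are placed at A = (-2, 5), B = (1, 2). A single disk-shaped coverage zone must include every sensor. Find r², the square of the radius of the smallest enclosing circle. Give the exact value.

The smallest circle enclosing two points has them as diameter endpoints.
Centre = midpoint = (-0.5, 3.5); r² = |AB|²/4 = 18/4 = 4.5.

4.5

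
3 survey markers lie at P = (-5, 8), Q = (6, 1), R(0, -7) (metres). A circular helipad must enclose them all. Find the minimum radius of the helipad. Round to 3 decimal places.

7.929

Side lengths²: PQ² = 170, PR² = 250, QR² = 100.
Since PR² = 250 < 170 + 100 = 270, the triangle is acute, so the smallest enclosing circle is the circumcircle.
Circumcentre = (-25/13, 9/13), r² = 10625/169.
r = √(10625/169) ≈ 7.929.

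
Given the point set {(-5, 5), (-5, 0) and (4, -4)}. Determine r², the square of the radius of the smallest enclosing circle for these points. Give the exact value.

Call the three points A, B, C in the order given.
Side lengths²: AB² = 25, AC² = 162, BC² = 97.
Since AC² = 162 ≥ 97 + 25 = 122, the angle opposite AC is not acute, so the smallest enclosing circle has AC as diameter.
Centre = midpoint of AC = (-0.5, 0.5), r² = 162/4 = 40.5.

40.5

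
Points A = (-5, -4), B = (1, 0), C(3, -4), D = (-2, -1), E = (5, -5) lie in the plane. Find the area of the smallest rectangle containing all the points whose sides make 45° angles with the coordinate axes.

In coordinates u = x + y, v = x − y the rectangle is axis-aligned; the map (x,y)→(u,v) scales areas by 2.
u-values: -9, 1, -1, -3, 0; range = 1 − (-9) = 10.
v-values: -1, 1, 7, -1, 10; range = 10 − (-1) = 11.
Area = (10 × 11) / 2 = 55.

55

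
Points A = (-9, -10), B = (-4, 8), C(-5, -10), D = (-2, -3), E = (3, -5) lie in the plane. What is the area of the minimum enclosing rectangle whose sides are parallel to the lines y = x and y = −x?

230

In coordinates u = x + y, v = x − y the rectangle is axis-aligned; the map (x,y)→(u,v) scales areas by 2.
u-values: -19, 4, -15, -5, -2; range = 4 − (-19) = 23.
v-values: 1, -12, 5, 1, 8; range = 8 − (-12) = 20.
Area = (23 × 20) / 2 = 230.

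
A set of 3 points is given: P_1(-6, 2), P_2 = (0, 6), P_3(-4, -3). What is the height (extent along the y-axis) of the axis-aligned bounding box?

max y = 6, min y = -3, so height = 9.

9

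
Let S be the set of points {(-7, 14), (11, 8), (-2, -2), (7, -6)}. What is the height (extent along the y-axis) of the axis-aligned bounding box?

20

max y = 14, min y = -6, so height = 20.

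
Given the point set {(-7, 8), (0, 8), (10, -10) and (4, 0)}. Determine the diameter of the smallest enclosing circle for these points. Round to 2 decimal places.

24.76

The farthest pair is (-7, 8)–(10, -10) with squared distance 613. The circle on this segment as diameter has centre (1.5, -1) and r² = 613/4 = 153.25.
Check (0, 8): distance² to centre = 83.25 ≤ 153.25, so it lies inside.
All remaining points lie in this disk, and no smaller disk contains both endpoints, so this is the minimum enclosing circle.
Diameter = 2r = 2√(153.25) ≈ 24.76.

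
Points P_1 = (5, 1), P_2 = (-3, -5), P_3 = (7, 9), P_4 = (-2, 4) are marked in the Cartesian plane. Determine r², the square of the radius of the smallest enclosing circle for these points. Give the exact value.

The farthest pair is P_2–P_3 with squared distance 296. The circle on this segment as diameter has centre (2, 2) and r² = 296/4 = 74.
Check P_1: distance² to centre = 10 ≤ 74, so it lies inside.
All remaining points lie in this disk, and no smaller disk contains both endpoints, so this is the minimum enclosing circle.

74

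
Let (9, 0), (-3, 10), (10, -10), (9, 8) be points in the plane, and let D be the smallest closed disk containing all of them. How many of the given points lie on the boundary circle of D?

2

A smallest enclosing disk is always determined by at most three of the input points on its boundary.
The farthest pair is (-3, 10)–(10, -10) with squared distance 569. The circle on this segment as diameter has centre (3.5, 0) and r² = 569/4 = 142.25.
Check (9, 0): distance² to centre = 30.25 ≤ 142.25, so it lies inside.
All remaining points lie in this disk, and no smaller disk contains both endpoints, so this is the minimum enclosing circle.
The points at distance exactly r from the centre are (-3, 10), (10, -10) — 2 points.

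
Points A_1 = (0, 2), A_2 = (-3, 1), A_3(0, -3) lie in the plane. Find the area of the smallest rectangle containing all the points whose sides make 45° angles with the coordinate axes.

In coordinates u = x + y, v = x − y the rectangle is axis-aligned; the map (x,y)→(u,v) scales areas by 2.
u-values: 2, -2, -3; range = 2 − (-3) = 5.
v-values: -2, -4, 3; range = 3 − (-4) = 7.
Area = (5 × 7) / 2 = 17.5.

17.5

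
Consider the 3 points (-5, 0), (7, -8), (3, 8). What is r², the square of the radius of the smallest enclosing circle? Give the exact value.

70.72

Call the three points A, B, C in the order given.
Side lengths²: AB² = 208, AC² = 128, BC² = 272.
Since BC² = 272 < 208 + 128 = 336, the triangle is acute, so the smallest enclosing circle is the circumcircle.
Circumcentre = (3.4, -0.4), r² = 70.72.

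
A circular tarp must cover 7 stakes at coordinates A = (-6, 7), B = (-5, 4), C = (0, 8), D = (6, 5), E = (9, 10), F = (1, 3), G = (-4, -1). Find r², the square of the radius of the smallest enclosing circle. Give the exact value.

A smallest enclosing disk is always determined by at most three of the input points on its boundary.
The minimum enclosing circle is determined by three boundary points: A, E, G.
Their circumcentre is (47/21, 101/21) with r² = 32045/441.
The farthest remaining point B is at distance² 23393/441 ≤ 32045/441.

32045/441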